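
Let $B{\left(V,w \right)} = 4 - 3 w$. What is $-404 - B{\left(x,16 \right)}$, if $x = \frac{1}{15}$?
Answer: $-360$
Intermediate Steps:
$x = \frac{1}{15} \approx 0.066667$
$-404 - B{\left(x,16 \right)} = -404 - \left(4 - 48\right) = -404 - -44 = -404 + 44 = -360$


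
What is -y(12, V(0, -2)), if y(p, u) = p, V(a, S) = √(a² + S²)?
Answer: -12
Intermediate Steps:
V(a, S) = √(S² + a²)
-y(12, V(0, -2)) = -1*12 = -12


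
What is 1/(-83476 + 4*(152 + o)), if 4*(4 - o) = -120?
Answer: -1/82732 ≈ -1.2087e-5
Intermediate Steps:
o = 34 (o = 4 - ¼*(-120) = 4 + 30 = 34)
1/(-83476 + 4*(152 + o)) = 1/(-83476 + 4*(152 + 34)) = 1/(-83476 + 4*186) = 1/(-83476 + 744) = 1/(-82732) = -1/82732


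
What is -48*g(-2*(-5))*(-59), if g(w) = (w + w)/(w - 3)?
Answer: 56640/7 ≈ 8091.4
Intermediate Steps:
g(w) = 2*w/(-3 + w) (g(w) = (2*w)/(-3 + w) = 2*w/(-3 + w))
-48*g(-2*(-5))*(-59) = -96*(-2*(-5))/(-3 - 2*(-5))*(-59) = -96*10/(-3 + 10)*(-59) = -96*10/7*(-59) = -48*20/7*(-59) = -960/7*(-59) = 56640/7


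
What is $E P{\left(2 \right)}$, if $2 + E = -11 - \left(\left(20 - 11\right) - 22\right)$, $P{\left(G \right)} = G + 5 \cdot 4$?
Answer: $0$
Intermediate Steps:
$P{\left(G \right)} = 20 + G$ ($P{\left(G \right)} = G + 20 = 20 + G$)
$E = 0$ ($E = -2 - -2 = -2 + \left(-11 + 13\right) = -2 + 2 = 0$)
$E P{\left(2 \right)} = 0 \left(20 + 2\right) = 0 \cdot 22 = 0$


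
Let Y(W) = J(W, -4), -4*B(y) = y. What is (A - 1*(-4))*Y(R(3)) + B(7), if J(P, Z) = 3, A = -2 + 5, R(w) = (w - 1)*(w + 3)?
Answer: 77/4 ≈ 19.250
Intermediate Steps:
R(w) = (-1 + w)*(3 + w)
B(y) = -y/4
A = 3
Y(W) = 3
(A - 1*(-4))*Y(R(3)) + B(7) = (3 - 1*(-4))*3 - ¼*7 = (3 + 4)*3 - 7/4 = 7*3 - 7/4 = 21 - 7/4 = 77/4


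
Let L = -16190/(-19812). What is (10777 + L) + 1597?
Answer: 122584939/9906 ≈ 12375.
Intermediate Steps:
L = 8095/9906 (L = -16190*(-1/19812) = 8095/9906 ≈ 0.81718)
(10777 + L) + 1597 = (10777 + 8095/9906) + 1597 = 106765057/9906 + 1597 = 122584939/9906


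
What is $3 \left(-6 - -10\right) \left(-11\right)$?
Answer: $-132$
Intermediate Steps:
$3 \left(-6 - -10\right) \left(-11\right) = 3 \left(-6 + 10\right) \left(-11\right) = 3 \cdot 4 \left(-11\right) = 12 \left(-11\right) = -132$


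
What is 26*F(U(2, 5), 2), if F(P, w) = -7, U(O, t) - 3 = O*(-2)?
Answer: -182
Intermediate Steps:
U(O, t) = 3 - 2*O (U(O, t) = 3 + O*(-2) = 3 - 2*O)
26*F(U(2, 5), 2) = 26*(-7) = -182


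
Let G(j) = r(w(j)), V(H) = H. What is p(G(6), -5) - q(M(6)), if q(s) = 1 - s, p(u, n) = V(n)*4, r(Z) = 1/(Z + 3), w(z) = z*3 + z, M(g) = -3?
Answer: -24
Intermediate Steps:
w(z) = 4*z (w(z) = 3*z + z = 4*z)
r(Z) = 1/(3 + Z)
G(j) = 1/(3 + 4*j)
p(u, n) = 4*n (p(u, n) = n*4 = 4*n)
p(G(6), -5) - q(M(6)) = 4*(-5) - (1 - 1*(-3)) = -20 - (1 + 3) = -20 - 1*4 = -20 - 4 = -24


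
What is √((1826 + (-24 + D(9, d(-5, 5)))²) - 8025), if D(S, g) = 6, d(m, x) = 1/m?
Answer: 5*I*√235 ≈ 76.649*I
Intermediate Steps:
√((1826 + (-24 + D(9, d(-5, 5)))²) - 8025) = √((1826 + (-24 + 6)²) - 8025) = √((1826 + (-18)²) - 8025) = √((1826 + 324) - 8025) = √(2150 - 8025) = √(-5875) = 5*I*√235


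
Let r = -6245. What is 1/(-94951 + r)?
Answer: -1/101196 ≈ -9.8818e-6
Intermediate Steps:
1/(-94951 + r) = 1/(-94951 - 6245) = 1/(-101196) = -1/101196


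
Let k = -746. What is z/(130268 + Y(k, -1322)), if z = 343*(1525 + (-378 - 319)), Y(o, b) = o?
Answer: 47334/21587 ≈ 2.1927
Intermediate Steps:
z = 284004 (z = 343*(1525 - 697) = 343*828 = 284004)
z/(130268 + Y(k, -1322)) = 284004/(130268 - 746) = 284004/129522 = 284004*(1/129522) = 47334/21587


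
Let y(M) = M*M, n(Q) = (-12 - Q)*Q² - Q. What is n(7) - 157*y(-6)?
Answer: -6590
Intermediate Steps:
n(Q) = -Q + Q²*(-12 - Q) (n(Q) = Q²*(-12 - Q) - Q = -Q + Q²*(-12 - Q))
y(M) = M²
n(7) - 157*y(-6) = -1*7*(1 + 7² + 12*7) - 157*(-6)² = -1*7*(1 + 49 + 84) - 157*36 = -1*7*134 - 5652 = -938 - 5652 = -6590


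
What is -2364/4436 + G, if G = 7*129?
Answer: 1000836/1109 ≈ 902.47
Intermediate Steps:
G = 903
-2364/4436 + G = -2364/4436 + 903 = -2364*1/4436 + 903 = -591/1109 + 903 = 1000836/1109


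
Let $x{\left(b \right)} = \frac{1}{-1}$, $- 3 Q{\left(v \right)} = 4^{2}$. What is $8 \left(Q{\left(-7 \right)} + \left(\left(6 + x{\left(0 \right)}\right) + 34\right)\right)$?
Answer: $\frac{808}{3} \approx 269.33$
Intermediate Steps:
$Q{\left(v \right)} = - \frac{16}{3}$ ($Q{\left(v \right)} = - \frac{4^{2}}{3} = \left(- \frac{1}{3}\right) 16 = - \frac{16}{3}$)
$x{\left(b \right)} = -1$
$8 \left(Q{\left(-7 \right)} + \left(\left(6 + x{\left(0 \right)}\right) + 34\right)\right) = 8 \left(- \frac{16}{3} + \left(\left(6 - 1\right) + 34\right)\right) = 8 \left(- \frac{16}{3} + \left(5 + 34\right)\right) = 8 \left(- \frac{16}{3} + 39\right) = 8 \cdot \frac{101}{3} = \frac{808}{3}$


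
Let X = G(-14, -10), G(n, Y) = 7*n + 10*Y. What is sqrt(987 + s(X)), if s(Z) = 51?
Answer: sqrt(1038) ≈ 32.218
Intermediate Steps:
X = -198 (X = 7*(-14) + 10*(-10) = -98 - 100 = -198)
sqrt(987 + s(X)) = sqrt(987 + 51) = sqrt(1038)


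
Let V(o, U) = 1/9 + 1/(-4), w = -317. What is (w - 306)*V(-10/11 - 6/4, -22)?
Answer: 3115/36 ≈ 86.528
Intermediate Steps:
V(o, U) = -5/36 (V(o, U) = 1*(1/9) + 1*(-1/4) = 1/9 - 1/4 = -5/36)
(w - 306)*V(-10/11 - 6/4, -22) = (-317 - 306)*(-5/36) = -623*(-5/36) = 3115/36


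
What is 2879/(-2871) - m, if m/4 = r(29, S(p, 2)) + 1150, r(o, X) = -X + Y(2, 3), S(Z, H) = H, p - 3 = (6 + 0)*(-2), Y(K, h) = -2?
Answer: -13163543/2871 ≈ -4585.0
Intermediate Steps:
p = -9 (p = 3 + (6 + 0)*(-2) = 3 + 6*(-2) = 3 - 12 = -9)
r(o, X) = -2 - X (r(o, X) = -X - 2 = -2 - X)
m = 4584 (m = 4*((-2 - 1*2) + 1150) = 4*((-2 - 2) + 1150) = 4*(-4 + 1150) = 4*1146 = 4584)
2879/(-2871) - m = 2879/(-2871) - 1*4584 = 2879*(-1/2871) - 4584 = -2879/2871 - 4584 = -13163543/2871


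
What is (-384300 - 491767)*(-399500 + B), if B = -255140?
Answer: 573508500880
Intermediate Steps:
(-384300 - 491767)*(-399500 + B) = (-384300 - 491767)*(-399500 - 255140) = -876067*(-654640) = 573508500880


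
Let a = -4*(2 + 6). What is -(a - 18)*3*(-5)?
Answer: -750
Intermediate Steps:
a = -32 (a = -4*8 = -32)
-(a - 18)*3*(-5) = -(-32 - 18)*3*(-5) = -(-50)*(-15) = -1*750 = -750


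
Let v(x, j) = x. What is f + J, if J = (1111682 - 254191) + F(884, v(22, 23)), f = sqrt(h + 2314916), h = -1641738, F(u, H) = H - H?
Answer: 857491 + sqrt(673178) ≈ 8.5831e+5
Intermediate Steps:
F(u, H) = 0
f = sqrt(673178) (f = sqrt(-1641738 + 2314916) = sqrt(673178) ≈ 820.47)
J = 857491 (J = (1111682 - 254191) + 0 = 857491 + 0 = 857491)
f + J = sqrt(673178) + 857491 = 857491 + sqrt(673178)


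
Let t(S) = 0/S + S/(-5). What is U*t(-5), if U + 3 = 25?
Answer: 22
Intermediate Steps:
t(S) = -S/5 (t(S) = 0 + S*(-1/5) = 0 - S/5 = -S/5)
U = 22 (U = -3 + 25 = 22)
U*t(-5) = 22*(-1/5*(-5)) = 22*1 = 22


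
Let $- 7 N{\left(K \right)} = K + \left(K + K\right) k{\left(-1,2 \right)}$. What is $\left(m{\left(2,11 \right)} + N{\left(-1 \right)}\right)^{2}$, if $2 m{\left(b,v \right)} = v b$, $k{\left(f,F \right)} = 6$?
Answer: $\frac{8100}{49} \approx 165.31$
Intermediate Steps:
$m{\left(b,v \right)} = \frac{b v}{2}$ ($m{\left(b,v \right)} = \frac{v b}{2} = \frac{b v}{2}$)
$N{\left(K \right)} = - \frac{13 K}{7}$ ($N{\left(K \right)} = - \frac{K + \left(K + K\right) 6}{7} = - \frac{K + 2 K 6}{7} = - \frac{K + 12 K}{7} = - \frac{13 K}{7}$)
$\left(m{\left(2,11 \right)} + N{\left(-1 \right)}\right)^{2} = \left(\frac{1}{2} \cdot 2 \cdot 11 - - \frac{13}{7}\right)^{2} = \left(11 + \frac{13}{7}\right)^{2} = \left(\frac{90}{7}\right)^{2} = \frac{8100}{49}$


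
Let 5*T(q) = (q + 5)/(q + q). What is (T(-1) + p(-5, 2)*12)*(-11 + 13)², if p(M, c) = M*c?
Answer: -2408/5 ≈ -481.60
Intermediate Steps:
T(q) = (5 + q)/(10*q) (T(q) = ((q + 5)/(q + q))/5 = ((5 + q)/((2*q)))/5 = ((5 + q)*(1/(2*q)))/5 = ((5 + q)/(2*q))/5 = (5 + q)/(10*q))
(T(-1) + p(-5, 2)*12)*(-11 + 13)² = ((⅒)*(5 - 1)/(-1) - 5*2*12)*(-11 + 13)² = ((⅒)*(-1)*4 - 10*12)*2² = (-⅖ - 120)*4 = -602/5*4 = -2408/5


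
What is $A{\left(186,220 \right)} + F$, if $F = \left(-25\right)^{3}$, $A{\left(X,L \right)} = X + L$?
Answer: $-15219$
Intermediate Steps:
$A{\left(X,L \right)} = L + X$
$F = -15625$
$A{\left(186,220 \right)} + F = \left(220 + 186\right) - 15625 = 406 - 15625 = -15219$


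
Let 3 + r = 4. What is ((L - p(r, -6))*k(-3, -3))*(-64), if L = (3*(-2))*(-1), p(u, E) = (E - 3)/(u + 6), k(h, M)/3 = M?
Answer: 29376/7 ≈ 4196.6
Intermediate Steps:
r = 1 (r = -3 + 4 = 1)
k(h, M) = 3*M
p(u, E) = (-3 + E)/(6 + u)
L = 6 (L = -6*(-1) = 6)
((L - p(r, -6))*k(-3, -3))*(-64) = ((6 - (-3 - 6)/(6 + 1))*(3*(-3)))*(-64) = ((6 - (-9)/7)*(-9))*(-64) = ((6 - 1*(-9/7))*(-9))*(-64) = ((6 + 9/7)*(-9))*(-64) = ((51/7)*(-9))*(-64) = -459/7*(-64) = 29376/7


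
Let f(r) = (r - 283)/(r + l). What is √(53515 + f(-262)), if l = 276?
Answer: 3*√1164590/14 ≈ 231.25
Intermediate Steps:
f(r) = (-283 + r)/(276 + r) (f(r) = (r - 283)/(r + 276) = (-283 + r)/(276 + r))
√(53515 + f(-262)) = √(53515 + (-283 - 262)/(276 - 262)) = √(53515 - 545/14) = √(748665/14) = 3*√1164590/14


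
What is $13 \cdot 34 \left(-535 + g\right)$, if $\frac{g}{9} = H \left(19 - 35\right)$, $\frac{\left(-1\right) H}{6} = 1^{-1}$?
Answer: $145418$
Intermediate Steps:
$H = -6$ ($H = - \frac{6}{1} = \left(-6\right) 1 = -6$)
$g = 864$ ($g = 9 \left(- 6 \left(19 - 35\right)\right) = 9 \left(\left(-6\right) \left(-16\right)\right) = 9 \cdot 96 = 864$)
$13 \cdot 34 \left(-535 + g\right) = 13 \cdot 34 \left(-535 + 864\right) = 442 \cdot 329 = 145418$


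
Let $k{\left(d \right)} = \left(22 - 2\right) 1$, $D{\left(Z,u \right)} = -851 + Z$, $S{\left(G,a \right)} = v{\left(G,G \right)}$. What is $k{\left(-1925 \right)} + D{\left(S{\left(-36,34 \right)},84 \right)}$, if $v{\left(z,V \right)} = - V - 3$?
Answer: $-798$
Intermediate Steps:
$v{\left(z,V \right)} = -3 - V$
$S{\left(G,a \right)} = -3 - G$
$k{\left(d \right)} = 20$ ($k{\left(d \right)} = 20 \cdot 1 = 20$)
$k{\left(-1925 \right)} + D{\left(S{\left(-36,34 \right)},84 \right)} = 20 - 818 = -798$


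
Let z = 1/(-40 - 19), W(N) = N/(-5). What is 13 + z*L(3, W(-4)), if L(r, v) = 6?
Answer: 761/59 ≈ 12.898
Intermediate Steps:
W(N) = -N/5 (W(N) = N*(-⅕) = -N/5)
z = -1/59 (z = 1/(-59) = -1/59 ≈ -0.016949)
13 + z*L(3, W(-4)) = 13 - 1/59*6 = 13 - 6/59 = 761/59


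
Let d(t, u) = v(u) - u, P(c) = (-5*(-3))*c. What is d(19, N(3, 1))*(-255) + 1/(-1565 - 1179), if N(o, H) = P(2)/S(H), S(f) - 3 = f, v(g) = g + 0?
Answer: -1/2744 ≈ -0.00036443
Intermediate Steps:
v(g) = g
S(f) = 3 + f
P(c) = 15*c
N(o, H) = 30/(3 + H) (N(o, H) = (15*2)/(3 + H) = 30/(3 + H))
d(t, u) = 0 (d(t, u) = u - u = 0)
d(19, N(3, 1))*(-255) + 1/(-1565 - 1179) = 0*(-255) + 1/(-1565 - 1179) = 0 + 1/(-2744) = 0 - 1/2744 = -1/2744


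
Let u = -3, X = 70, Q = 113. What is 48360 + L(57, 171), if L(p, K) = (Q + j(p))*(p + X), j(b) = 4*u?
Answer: 61187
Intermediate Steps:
j(b) = -12 (j(b) = 4*(-3) = -12)
L(p, K) = 7070 + 101*p (L(p, K) = (113 - 12)*(p + 70) = 101*(70 + p) = 7070 + 101*p)
48360 + L(57, 171) = 48360 + (7070 + 101*57) = 48360 + (7070 + 5757) = 48360 + 12827 = 61187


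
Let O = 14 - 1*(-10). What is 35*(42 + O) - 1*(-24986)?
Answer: 27296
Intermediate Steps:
O = 24 (O = 14 + 10 = 24)
35*(42 + O) - 1*(-24986) = 35*(42 + 24) - 1*(-24986) = 35*66 + 24986 = 2310 + 24986 = 27296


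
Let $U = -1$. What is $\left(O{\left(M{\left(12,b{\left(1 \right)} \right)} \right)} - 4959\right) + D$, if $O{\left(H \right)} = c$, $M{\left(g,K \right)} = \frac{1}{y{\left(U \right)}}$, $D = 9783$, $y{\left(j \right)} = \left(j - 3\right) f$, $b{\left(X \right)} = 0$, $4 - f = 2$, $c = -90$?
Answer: $4734$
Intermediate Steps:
$f = 2$ ($f = 4 - 2 = 2$)
$y{\left(j \right)} = -6 + 2 j$ ($y{\left(j \right)} = \left(j - 3\right) 2 = \left(-3 + j\right) 2 = -6 + 2 j$)
$M{\left(g,K \right)} = - \frac{1}{8}$ ($M{\left(g,K \right)} = \frac{1}{-6 + 2 \left(-1\right)} = \frac{1}{-6 - 2} = \frac{1}{-8} = - \frac{1}{8}$)
$O{\left(H \right)} = -90$
$\left(O{\left(M{\left(12,b{\left(1 \right)} \right)} \right)} - 4959\right) + D = \left(-90 - 4959\right) + 9783 = -5049 + 9783 = 4734$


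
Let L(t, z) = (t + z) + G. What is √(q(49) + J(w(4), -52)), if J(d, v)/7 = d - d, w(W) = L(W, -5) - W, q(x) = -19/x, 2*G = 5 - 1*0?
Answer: I*√19/7 ≈ 0.6227*I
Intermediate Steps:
G = 5/2 (G = (5 - 1*0)/2 = (5 + 0)/2 = (½)*5 = 5/2 ≈ 2.5000)
L(t, z) = 5/2 + t + z (L(t, z) = (t + z) + 5/2 = 5/2 + t + z)
w(W) = -5/2 (w(W) = (5/2 + W - 5) - W = (-5/2 + W) - W = -5/2)
J(d, v) = 0 (J(d, v) = 7*(d - d) = 7*0 = 0)
√(q(49) + J(w(4), -52)) = √(-19/49 + 0) = √(-19/49) = I*√19/7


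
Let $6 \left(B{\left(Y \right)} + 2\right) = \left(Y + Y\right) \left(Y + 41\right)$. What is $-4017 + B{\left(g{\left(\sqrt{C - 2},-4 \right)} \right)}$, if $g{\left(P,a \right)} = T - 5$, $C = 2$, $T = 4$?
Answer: $- \frac{12097}{3} \approx -4032.3$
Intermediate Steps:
$g{\left(P,a \right)} = -1$ ($g{\left(P,a \right)} = 4 - 5 = -1$)
$B{\left(Y \right)} = -2 + \frac{Y \left(41 + Y\right)}{3}$ ($B{\left(Y \right)} = -2 + \frac{\left(Y + Y\right) \left(Y + 41\right)}{6} = -2 + \frac{2 Y \left(41 + Y\right)}{6} = -2 + \frac{Y \left(41 + Y\right)}{3}$)
$-4017 + B{\left(g{\left(\sqrt{C - 2},-4 \right)} \right)} = -4017 + \left(-2 + \frac{\left(-1\right)^{2}}{3} + \frac{41}{3} \left(-1\right)\right) = -4017 - \frac{46}{3} = - \frac{12097}{3}$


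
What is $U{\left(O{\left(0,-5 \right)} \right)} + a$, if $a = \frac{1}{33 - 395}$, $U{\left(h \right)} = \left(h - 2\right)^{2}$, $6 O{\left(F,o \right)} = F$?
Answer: $\frac{1447}{362} \approx 3.9972$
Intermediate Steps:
$O{\left(F,o \right)} = \frac{F}{6}$
$U{\left(h \right)} = \left(-2 + h\right)^{2}$
$a = - \frac{1}{362}$ ($a = \frac{1}{-362} = - \frac{1}{362} \approx -0.0027624$)
$U{\left(O{\left(0,-5 \right)} \right)} + a = \left(-2 + \frac{1}{6} \cdot 0\right)^{2} - \frac{1}{362} = \left(-2 + 0\right)^{2} - \frac{1}{362} = \left(-2\right)^{2} - \frac{1}{362} = 4 - \frac{1}{362} = \frac{1447}{362}$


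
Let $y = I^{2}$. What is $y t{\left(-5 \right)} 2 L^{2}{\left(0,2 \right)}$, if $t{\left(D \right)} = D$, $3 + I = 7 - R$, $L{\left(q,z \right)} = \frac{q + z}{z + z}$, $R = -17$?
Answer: $- \frac{2205}{2} \approx -1102.5$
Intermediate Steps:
$L{\left(q,z \right)} = \frac{q + z}{2 z}$
$I = 21$ ($I = -3 + \left(7 - -17\right) = -3 + \left(7 + 17\right) = -3 + 24 = 21$)
$y = 441$ ($y = 21^{2} = 441$)
$y t{\left(-5 \right)} 2 L^{2}{\left(0,2 \right)} = 441 \left(-5\right) 2 \left(\frac{0 + 2}{2 \cdot 2}\right)^{2} = 441 \left(- 10 \left(\frac{1}{2} \cdot \frac{1}{2} \cdot 2\right)^{2}\right) = 441 \left(- \frac{10}{4}\right) = 441 \left(\left(-10\right) \frac{1}{4}\right) = 441 \left(- \frac{5}{2}\right) = - \frac{2205}{2}$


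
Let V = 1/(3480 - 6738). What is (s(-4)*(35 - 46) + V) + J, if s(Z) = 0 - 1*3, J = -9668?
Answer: -31390831/3258 ≈ -9635.0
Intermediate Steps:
s(Z) = -3 (s(Z) = 0 - 3 = -3)
V = -1/3258 (V = 1/(-3258) = -1/3258 ≈ -0.00030694)
(s(-4)*(35 - 46) + V) + J = (-3*(35 - 46) - 1/3258) - 9668 = (-3*(-11) - 1/3258) - 9668 = (33 - 1/3258) - 9668 = 107513/3258 - 9668 = -31390831/3258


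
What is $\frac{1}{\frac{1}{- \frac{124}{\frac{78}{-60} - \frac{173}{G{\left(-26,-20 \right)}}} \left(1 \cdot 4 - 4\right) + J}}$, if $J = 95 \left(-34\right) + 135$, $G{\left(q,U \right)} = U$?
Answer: $-3095$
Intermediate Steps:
$J = -3095$ ($J = -3230 + 135 = -3095$)
$\frac{1}{\frac{1}{- \frac{124}{\frac{78}{-60} - \frac{173}{G{\left(-26,-20 \right)}}} \left(1 \cdot 4 - 4\right) + J}} = \frac{1}{\frac{1}{- \frac{124}{\frac{78}{-60} - \frac{173}{-20}} \left(1 \cdot 4 - 4\right) - 3095}} = \frac{1}{\frac{1}{- \frac{124}{78 \left(- \frac{1}{60}\right) - - \frac{173}{20}} \left(4 - 4\right) - 3095}} = \frac{1}{\frac{1}{- \frac{124}{- \frac{13}{10} + \frac{173}{20}} \cdot 0 - 3095}} = \frac{1}{\frac{1}{- \frac{124}{\frac{147}{20}} \cdot 0 - 3095}} = \frac{1}{\frac{1}{\left(-124\right) \frac{20}{147} \cdot 0 - 3095}} = \frac{1}{\frac{1}{\left(- \frac{2480}{147}\right) 0 - 3095}} = \frac{1}{\frac{1}{0 - 3095}} = \frac{1}{\frac{1}{-3095}} = \frac{1}{- \frac{1}{3095}} = -3095$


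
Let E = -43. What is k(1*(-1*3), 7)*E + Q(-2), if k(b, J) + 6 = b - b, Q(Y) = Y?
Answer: 256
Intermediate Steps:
k(b, J) = -6 (k(b, J) = -6 + (b - b) = -6 + 0 = -6)
k(1*(-1*3), 7)*E + Q(-2) = -6*(-43) - 2 = 258 - 2 = 256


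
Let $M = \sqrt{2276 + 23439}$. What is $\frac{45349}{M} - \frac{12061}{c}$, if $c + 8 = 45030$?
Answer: $- \frac{12061}{45022} + \frac{45349 \sqrt{25715}}{25715} \approx 282.53$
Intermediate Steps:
$c = 45022$ ($c = -8 + 45030 = 45022$)
$M = \sqrt{25715} \approx 160.36$
$\frac{45349}{M} - \frac{12061}{c} = \frac{45349}{\sqrt{25715}} - \frac{12061}{45022} = 45349 \frac{\sqrt{25715}}{25715} - \frac{12061}{45022} = \frac{45349 \sqrt{25715}}{25715} - \frac{12061}{45022} = - \frac{12061}{45022} + \frac{45349 \sqrt{25715}}{25715}$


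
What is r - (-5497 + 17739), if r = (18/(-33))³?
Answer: -16294318/1331 ≈ -12242.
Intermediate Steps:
r = -216/1331 (r = (18*(-1/33))³ = (-6/11)³ = -216/1331 ≈ -0.16228)
r - (-5497 + 17739) = -216/1331 - (-5497 + 17739) = -216/1331 - 1*12242 = -216/1331 - 12242 = -16294318/1331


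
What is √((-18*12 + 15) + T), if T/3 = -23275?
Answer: I*√70026 ≈ 264.62*I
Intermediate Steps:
T = -69825 (T = 3*(-23275) = -69825)
√((-18*12 + 15) + T) = √((-18*12 + 15) - 69825) = √((-216 + 15) - 69825) = √(-201 - 69825) = √(-70026) = I*√70026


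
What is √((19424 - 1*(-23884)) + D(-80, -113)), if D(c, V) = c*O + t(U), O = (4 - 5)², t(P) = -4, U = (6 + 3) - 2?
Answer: 2*√10806 ≈ 207.90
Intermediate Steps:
U = 7 (U = 9 - 2 = 7)
O = 1 (O = (-1)² = 1)
D(c, V) = -4 + c (D(c, V) = c*1 - 4 = c - 4 = -4 + c)
√((19424 - 1*(-23884)) + D(-80, -113)) = √((19424 - 1*(-23884)) + (-4 - 80)) = √((19424 + 23884) - 84) = √(43308 - 84) = √43224 = 2*√10806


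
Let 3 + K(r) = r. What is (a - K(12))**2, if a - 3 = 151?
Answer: 21025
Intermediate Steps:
a = 154 (a = 3 + 151 = 154)
K(r) = -3 + r
(a - K(12))**2 = (154 - (-3 + 12))**2 = (154 - 1*9)**2 = (154 - 9)**2 = 145**2 = 21025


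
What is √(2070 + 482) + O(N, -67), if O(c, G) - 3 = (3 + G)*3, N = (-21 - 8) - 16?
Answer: -189 + 2*√638 ≈ -138.48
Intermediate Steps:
N = -45 (N = -29 - 16 = -45)
O(c, G) = 12 + 3*G (O(c, G) = 3 + (3 + G)*3 = 3 + (9 + 3*G) = 12 + 3*G)
√(2070 + 482) + O(N, -67) = √(2070 + 482) + (12 + 3*(-67)) = √2552 + (12 - 201) = 2*√638 - 189 = -189 + 2*√638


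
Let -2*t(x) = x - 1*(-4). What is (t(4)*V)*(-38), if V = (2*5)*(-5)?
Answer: -7600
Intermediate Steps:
t(x) = -2 - x/2 (t(x) = -(x - 1*(-4))/2 = -(x + 4)/2 = -(4 + x)/2 = -2 - x/2)
V = -50 (V = 10*(-5) = -50)
(t(4)*V)*(-38) = ((-2 - 1/2*4)*(-50))*(-38) = ((-2 - 2)*(-50))*(-38) = -4*(-50)*(-38) = 200*(-38) = -7600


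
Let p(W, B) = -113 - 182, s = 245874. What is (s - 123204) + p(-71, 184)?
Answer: 122375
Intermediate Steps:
p(W, B) = -295
(s - 123204) + p(-71, 184) = (245874 - 123204) - 295 = 122670 - 295 = 122375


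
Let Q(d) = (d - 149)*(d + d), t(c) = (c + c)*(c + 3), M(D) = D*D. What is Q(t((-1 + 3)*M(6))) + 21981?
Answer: 230083581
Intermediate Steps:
M(D) = D**2
t(c) = 2*c*(3 + c) (t(c) = (2*c)*(3 + c) = 2*c*(3 + c))
Q(d) = 2*d*(-149 + d) (Q(d) = (-149 + d)*(2*d) = 2*d*(-149 + d))
Q(t((-1 + 3)*M(6))) + 21981 = 2*(2*((-1 + 3)*6**2)*(3 + (-1 + 3)*6**2))*(-149 + 2*((-1 + 3)*6**2)*(3 + (-1 + 3)*6**2)) + 21981 = 2*(2*(2*36)*(3 + 2*36))*(-149 + 2*(2*36)*(3 + 2*36)) + 21981 = 2*(2*72*(3 + 72))*(-149 + 2*72*(3 + 72)) + 21981 = 2*(2*72*75)*(-149 + 2*72*75) + 21981 = 2*10800*(-149 + 10800) + 21981 = 2*10800*10651 + 21981 = 230061600 + 21981 = 230083581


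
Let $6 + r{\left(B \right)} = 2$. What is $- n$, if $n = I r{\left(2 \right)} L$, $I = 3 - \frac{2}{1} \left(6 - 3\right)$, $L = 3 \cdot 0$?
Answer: $0$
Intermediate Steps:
$r{\left(B \right)} = -4$ ($r{\left(B \right)} = -6 + 2 = -4$)
$L = 0$
$I = -18$ ($I = 3 \left(-2\right) 1 \cdot 3 = 3 \left(\left(-2\right) 3\right) = 3 \left(-6\right) = -18$)
$n = 0$ ($n = \left(-18\right) \left(-4\right) 0 = 72 \cdot 0 = 0$)
$- n = \left(-1\right) 0 = 0$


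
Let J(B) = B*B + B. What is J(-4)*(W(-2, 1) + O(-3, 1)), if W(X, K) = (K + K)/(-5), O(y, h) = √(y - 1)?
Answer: -24/5 + 24*I ≈ -4.8 + 24.0*I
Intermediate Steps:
O(y, h) = √(-1 + y)
W(X, K) = -2*K/5 (W(X, K) = (2*K)*(-⅕) = -2*K/5)
J(B) = B + B² (J(B) = B² + B = B + B²)
J(-4)*(W(-2, 1) + O(-3, 1)) = (-4*(1 - 4))*(-⅖*1 + √(-1 - 3)) = (-4*(-3))*(-⅖ + √(-4)) = 12*(-⅖ + 2*I) = -24/5 + 24*I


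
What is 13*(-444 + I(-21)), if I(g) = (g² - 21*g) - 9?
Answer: 5577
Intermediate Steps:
I(g) = -9 + g² - 21*g
13*(-444 + I(-21)) = 13*(-444 + (-9 + (-21)² - 21*(-21))) = 13*(-444 + (-9 + 441 + 441)) = 13*(-444 + 873) = 13*429 = 5577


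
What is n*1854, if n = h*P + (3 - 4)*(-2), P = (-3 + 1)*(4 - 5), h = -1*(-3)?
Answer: 14832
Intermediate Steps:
h = 3
P = 2 (P = -2*(-1) = 2)
n = 8 (n = 3*2 + (3 - 4)*(-2) = 6 - 1*(-2) = 6 + 2 = 8)
n*1854 = 8*1854 = 14832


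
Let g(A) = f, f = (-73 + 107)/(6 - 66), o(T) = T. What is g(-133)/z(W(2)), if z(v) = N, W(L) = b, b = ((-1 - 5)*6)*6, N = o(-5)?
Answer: 17/150 ≈ 0.11333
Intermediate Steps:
N = -5
b = -216 (b = -6*6*6 = -36*6 = -216)
W(L) = -216
f = -17/30 (f = 34/(-60) = 34*(-1/60) = -17/30 ≈ -0.56667)
z(v) = -5
g(A) = -17/30
g(-133)/z(W(2)) = -17/30/(-5) = -17/30*(-⅕) = 17/150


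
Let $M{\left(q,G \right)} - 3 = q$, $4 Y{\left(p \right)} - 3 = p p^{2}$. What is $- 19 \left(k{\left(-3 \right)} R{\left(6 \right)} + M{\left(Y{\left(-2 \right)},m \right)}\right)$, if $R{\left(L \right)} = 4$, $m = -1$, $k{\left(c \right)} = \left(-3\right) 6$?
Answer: $\frac{5339}{4} \approx 1334.8$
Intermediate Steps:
$k{\left(c \right)} = -18$
$Y{\left(p \right)} = \frac{3}{4} + \frac{p^{3}}{4}$ ($Y{\left(p \right)} = \frac{3}{4} + \frac{p p^{2}}{4} = \frac{3}{4} + \frac{p^{3}}{4}$)
$M{\left(q,G \right)} = 3 + q$
$- 19 \left(k{\left(-3 \right)} R{\left(6 \right)} + M{\left(Y{\left(-2 \right)},m \right)}\right) = - 19 \left(\left(-18\right) 4 + \left(3 + \left(\frac{3}{4} + \frac{\left(-2\right)^{3}}{4}\right)\right)\right) = - 19 \left(-72 + \left(3 + \left(\frac{3}{4} + \frac{1}{4} \left(-8\right)\right)\right)\right) = - 19 \left(-72 + \left(3 + \left(\frac{3}{4} - 2\right)\right)\right) = - 19 \left(-72 + \left(3 - \frac{5}{4}\right)\right) = - 19 \left(-72 + \frac{7}{4}\right) = \left(-19\right) \left(- \frac{281}{4}\right) = \frac{5339}{4}$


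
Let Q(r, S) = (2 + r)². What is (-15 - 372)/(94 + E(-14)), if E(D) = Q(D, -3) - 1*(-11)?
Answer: -129/83 ≈ -1.5542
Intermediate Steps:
E(D) = 11 + (2 + D)² (E(D) = (2 + D)² - 1*(-11) = (2 + D)² + 11 = 11 + (2 + D)²)
(-15 - 372)/(94 + E(-14)) = (-15 - 372)/(94 + (11 + (2 - 14)²)) = -387/(94 + (11 + (-12)²)) = -387/(94 + (11 + 144)) = -387/(94 + 155) = -387/249 = -387*1/249 = -129/83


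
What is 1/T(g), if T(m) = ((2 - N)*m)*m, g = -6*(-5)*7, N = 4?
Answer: -1/88200 ≈ -1.1338e-5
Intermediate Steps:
g = 210 (g = 30*7 = 210)
T(m) = -2*m² (T(m) = ((2 - 1*4)*m)*m = ((2 - 4)*m)*m = (-2*m)*m = -2*m²)
1/T(g) = 1/(-2*210²) = 1/(-2*44100) = 1/(-88200) = -1/88200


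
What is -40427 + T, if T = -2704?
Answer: -43131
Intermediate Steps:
-40427 + T = -40427 - 2704 = -43131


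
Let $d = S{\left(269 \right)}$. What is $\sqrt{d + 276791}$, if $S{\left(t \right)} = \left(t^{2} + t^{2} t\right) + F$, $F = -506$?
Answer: $\sqrt{19813755} \approx 4451.3$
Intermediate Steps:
$S{\left(t \right)} = -506 + t^{2} + t^{3}$ ($S{\left(t \right)} = \left(t^{2} + t^{2} t\right) - 506 = \left(t^{2} + t^{3}\right) - 506 = -506 + t^{2} + t^{3}$)
$d = 19536964$ ($d = -506 + 269^{2} + 269^{3} = -506 + 72361 + 19465109 = 19536964$)
$\sqrt{d + 276791} = \sqrt{19536964 + 276791} = \sqrt{19813755}$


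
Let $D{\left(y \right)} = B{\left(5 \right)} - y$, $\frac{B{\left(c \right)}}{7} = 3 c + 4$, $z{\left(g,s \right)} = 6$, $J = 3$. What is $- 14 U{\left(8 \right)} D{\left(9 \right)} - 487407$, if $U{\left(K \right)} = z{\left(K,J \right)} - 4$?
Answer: $-490879$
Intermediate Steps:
$B{\left(c \right)} = 28 + 21 c$ ($B{\left(c \right)} = 7 \left(3 c + 4\right) = 7 \left(4 + 3 c\right) = 28 + 21 c$)
$U{\left(K \right)} = 2$ ($U{\left(K \right)} = 6 - 4 = 2$)
$D{\left(y \right)} = 133 - y$ ($D{\left(y \right)} = \left(28 + 21 \cdot 5\right) - y = \left(28 + 105\right) - y = 133 - y$)
$- 14 U{\left(8 \right)} D{\left(9 \right)} - 487407 = \left(-14\right) 2 \left(133 - 9\right) - 487407 = - 28 \left(133 - 9\right) - 487407 = \left(-28\right) 124 - 487407 = -3472 - 487407 = -490879$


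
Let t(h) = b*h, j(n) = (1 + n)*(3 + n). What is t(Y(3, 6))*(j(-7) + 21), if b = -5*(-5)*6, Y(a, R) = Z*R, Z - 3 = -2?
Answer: 40500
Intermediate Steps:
Z = 1 (Z = 3 - 2 = 1)
Y(a, R) = R (Y(a, R) = 1*R = R)
b = 150 (b = 25*6 = 150)
t(h) = 150*h
t(Y(3, 6))*(j(-7) + 21) = (150*6)*((3 + (-7)² + 4*(-7)) + 21) = 900*((3 + 49 - 28) + 21) = 900*(24 + 21) = 900*45 = 40500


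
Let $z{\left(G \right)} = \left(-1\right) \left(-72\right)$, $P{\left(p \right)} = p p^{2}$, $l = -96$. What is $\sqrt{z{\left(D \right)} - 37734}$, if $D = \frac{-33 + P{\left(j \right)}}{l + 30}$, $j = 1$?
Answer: $i \sqrt{37662} \approx 194.07 i$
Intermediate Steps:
$P{\left(p \right)} = p^{3}$
$D = \frac{16}{33}$ ($D = \frac{-33 + 1^{3}}{-96 + 30} = \frac{-33 + 1}{-66} = \left(-32\right) \left(- \frac{1}{66}\right) = \frac{16}{33} \approx 0.48485$)
$z{\left(G \right)} = 72$
$\sqrt{z{\left(D \right)} - 37734} = \sqrt{72 - 37734} = \sqrt{-37662} = i \sqrt{37662}$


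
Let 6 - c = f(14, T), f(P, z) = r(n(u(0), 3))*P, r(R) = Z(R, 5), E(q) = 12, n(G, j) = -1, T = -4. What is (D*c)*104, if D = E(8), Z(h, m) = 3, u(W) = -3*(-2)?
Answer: -44928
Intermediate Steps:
u(W) = 6
r(R) = 3
f(P, z) = 3*P
c = -36 (c = 6 - 3*14 = 6 - 1*42 = 6 - 42 = -36)
D = 12
(D*c)*104 = (12*(-36))*104 = -432*104 = -44928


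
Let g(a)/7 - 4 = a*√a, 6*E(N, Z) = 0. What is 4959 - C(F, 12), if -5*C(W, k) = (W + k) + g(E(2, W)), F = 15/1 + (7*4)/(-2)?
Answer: 24836/5 ≈ 4967.2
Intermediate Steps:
E(N, Z) = 0 (E(N, Z) = (⅙)*0 = 0)
g(a) = 28 + 7*a^(3/2) (g(a) = 28 + 7*(a*√a) = 28 + 7*a^(3/2))
F = 1 (F = 15*1 + 28*(-½) = 15 - 14 = 1)
C(W, k) = -28/5 - W/5 - k/5 (C(W, k) = -((W + k) + (28 + 7*0^(3/2)))/5 = -((W + k) + (28 + 7*0))/5 = -((W + k) + (28 + 0))/5 = -((W + k) + 28)/5 = -(28 + W + k)/5 = -28/5 - W/5 - k/5)
4959 - C(F, 12) = 4959 - (-28/5 - ⅕*1 - ⅕*12) = 4959 - (-28/5 - ⅕ - 12/5) = 4959 - 1*(-41/5) = 4959 + 41/5 = 24836/5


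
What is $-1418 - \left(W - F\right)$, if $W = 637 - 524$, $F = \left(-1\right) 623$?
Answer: $-2154$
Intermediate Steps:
$F = -623$
$W = 113$
$-1418 - \left(W - F\right) = -1418 - \left(113 - -623\right) = -1418 - \left(113 + 623\right) = -1418 - 736 = -2154$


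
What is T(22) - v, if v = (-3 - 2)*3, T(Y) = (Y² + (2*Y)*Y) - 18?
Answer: 1449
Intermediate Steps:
T(Y) = -18 + 3*Y² (T(Y) = (Y² + 2*Y²) - 18 = 3*Y² - 18 = -18 + 3*Y²)
v = -15 (v = -5*3 = -15)
T(22) - v = (-18 + 3*22²) - 1*(-15) = (-18 + 3*484) + 15 = (-18 + 1452) + 15 = 1434 + 15 = 1449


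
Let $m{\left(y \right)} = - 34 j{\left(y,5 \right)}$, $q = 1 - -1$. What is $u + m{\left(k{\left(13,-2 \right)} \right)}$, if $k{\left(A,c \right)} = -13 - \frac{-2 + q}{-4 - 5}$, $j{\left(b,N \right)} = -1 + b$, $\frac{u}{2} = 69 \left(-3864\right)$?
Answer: $-532756$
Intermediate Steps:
$u = -533232$ ($u = 2 \cdot 69 \left(-3864\right) = 2 \left(-266616\right) = -533232$)
$q = 2$ ($q = 1 + 1 = 2$)
$k{\left(A,c \right)} = -13$ ($k{\left(A,c \right)} = -13 - \frac{-2 + 2}{-4 - 5} = -13 - \frac{0}{-9} = -13 - 0 \left(- \frac{1}{9}\right) = -13 - 0 = -13 + 0 = -13$)
$m{\left(y \right)} = 34 - 34 y$ ($m{\left(y \right)} = - 34 \left(-1 + y\right) = 34 - 34 y$)
$u + m{\left(k{\left(13,-2 \right)} \right)} = -533232 + \left(34 - -442\right) = -533232 + \left(34 + 442\right) = -533232 + 476 = -532756$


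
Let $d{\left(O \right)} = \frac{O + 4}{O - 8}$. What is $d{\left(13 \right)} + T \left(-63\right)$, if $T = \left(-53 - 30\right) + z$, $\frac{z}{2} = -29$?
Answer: $\frac{44432}{5} \approx 8886.4$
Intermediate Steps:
$z = -58$ ($z = 2 \left(-29\right) = -58$)
$d{\left(O \right)} = \frac{4 + O}{-8 + O}$
$T = -141$ ($T = \left(-53 - 30\right) - 58 = -83 - 58 = -141$)
$d{\left(13 \right)} + T \left(-63\right) = \frac{4 + 13}{-8 + 13} - -8883 = \frac{1}{5} \cdot 17 + 8883 = \frac{17}{5} + 8883 = \frac{44432}{5}$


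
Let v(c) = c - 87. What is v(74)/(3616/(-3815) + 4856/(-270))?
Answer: 1339065/1950196 ≈ 0.68663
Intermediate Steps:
v(c) = -87 + c
v(74)/(3616/(-3815) + 4856/(-270)) = (-87 + 74)/(3616/(-3815) + 4856/(-270)) = -13/(3616*(-1/3815) + 4856*(-1/270)) = -13/(-3616/3815 - 2428/135) = -13/(-1950196/103005) = -13*(-103005/1950196) = 1339065/1950196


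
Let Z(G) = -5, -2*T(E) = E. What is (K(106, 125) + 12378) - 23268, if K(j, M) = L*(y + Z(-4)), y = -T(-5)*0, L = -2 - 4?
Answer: -10860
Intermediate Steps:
T(E) = -E/2
L = -6
y = 0 (y = -(-1)*(-5)/2*0 = -1*5/2*0 = -5/2*0 = 0)
K(j, M) = 30 (K(j, M) = -6*(0 - 5) = -6*(-5) = 30)
(K(106, 125) + 12378) - 23268 = (30 + 12378) - 23268 = 12408 - 23268 = -10860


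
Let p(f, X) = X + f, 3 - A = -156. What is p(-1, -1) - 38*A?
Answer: -6044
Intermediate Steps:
A = 159 (A = 3 - 1*(-156) = 3 + 156 = 159)
p(-1, -1) - 38*A = (-1 - 1) - 38*159 = -2 - 6042 = -6044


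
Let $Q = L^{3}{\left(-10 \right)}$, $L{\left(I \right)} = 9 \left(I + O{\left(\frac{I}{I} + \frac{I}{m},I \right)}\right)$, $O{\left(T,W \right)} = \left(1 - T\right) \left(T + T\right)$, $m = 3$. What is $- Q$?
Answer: $12167000$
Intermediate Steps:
$O{\left(T,W \right)} = 2 T \left(1 - T\right)$ ($O{\left(T,W \right)} = \left(1 - T\right) 2 T = 2 T \left(1 - T\right)$)
$L{\left(I \right)} = 9 I - 6 I \left(1 + \frac{I}{3}\right)$ ($L{\left(I \right)} = 9 \left(I + 2 \left(\frac{I}{I} + \frac{I}{3}\right) \left(1 - \left(\frac{I}{I} + \frac{I}{3}\right)\right)\right) = 9 \left(I + 2 \left(1 + I \frac{1}{3}\right) \left(1 - \left(1 + I \frac{1}{3}\right)\right)\right) = 9 \left(I + 2 \left(1 + \frac{I}{3}\right) \left(1 - \left(1 + \frac{I}{3}\right)\right)\right) = 9 \left(I + 2 \left(1 + \frac{I}{3}\right) \left(- \frac{I}{3}\right)\right) = 9 \left(I - \frac{2 I \left(1 + \frac{I}{3}\right)}{3}\right) = 9 I - 6 I \left(1 + \frac{I}{3}\right)$)
$Q = -12167000$ ($Q = \left(- 10 \left(3 - -20\right)\right)^{3} = \left(- 10 \left(3 + 20\right)\right)^{3} = \left(\left(-10\right) 23\right)^{3} = \left(-230\right)^{3} = -12167000$)
$- Q = \left(-1\right) \left(-12167000\right) = 12167000$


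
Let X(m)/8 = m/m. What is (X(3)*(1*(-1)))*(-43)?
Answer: 344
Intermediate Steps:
X(m) = 8 (X(m) = 8*(m/m) = 8*1 = 8)
(X(3)*(1*(-1)))*(-43) = (8*(1*(-1)))*(-43) = (8*(-1))*(-43) = -8*(-43) = 344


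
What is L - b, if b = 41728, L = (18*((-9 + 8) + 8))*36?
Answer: -37192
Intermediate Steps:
L = 4536 (L = (18*(-1 + 8))*36 = (18*7)*36 = 126*36 = 4536)
L - b = 4536 - 1*41728 = 4536 - 41728 = -37192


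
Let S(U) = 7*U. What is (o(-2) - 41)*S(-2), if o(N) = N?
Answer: 602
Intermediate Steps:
(o(-2) - 41)*S(-2) = (-2 - 41)*(7*(-2)) = -43*(-14) = 602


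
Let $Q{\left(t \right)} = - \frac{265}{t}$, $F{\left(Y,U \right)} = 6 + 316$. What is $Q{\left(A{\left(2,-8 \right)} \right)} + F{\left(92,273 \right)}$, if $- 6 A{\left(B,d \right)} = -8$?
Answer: $\frac{493}{4} \approx 123.25$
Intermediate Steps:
$A{\left(B,d \right)} = \frac{4}{3}$ ($A{\left(B,d \right)} = \left(- \frac{1}{6}\right) \left(-8\right) = \frac{4}{3}$)
$F{\left(Y,U \right)} = 322$
$Q{\left(A{\left(2,-8 \right)} \right)} + F{\left(92,273 \right)} = - \frac{265}{\frac{4}{3}} + 322 = \left(-265\right) \frac{3}{4} + 322 = - \frac{795}{4} + 322 = \frac{493}{4}$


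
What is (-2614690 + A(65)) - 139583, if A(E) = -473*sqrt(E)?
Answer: -2754273 - 473*sqrt(65) ≈ -2.7581e+6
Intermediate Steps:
(-2614690 + A(65)) - 139583 = (-2614690 - 473*sqrt(65)) - 139583 = -2754273 - 473*sqrt(65)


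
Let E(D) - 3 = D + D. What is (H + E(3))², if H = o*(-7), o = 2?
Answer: 25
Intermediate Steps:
E(D) = 3 + 2*D (E(D) = 3 + (D + D) = 3 + 2*D)
H = -14 (H = 2*(-7) = -14)
(H + E(3))² = (-14 + (3 + 2*3))² = (-14 + (3 + 6))² = (-14 + 9)² = (-5)² = 25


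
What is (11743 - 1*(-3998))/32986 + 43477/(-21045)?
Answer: -1102862977/694190370 ≈ -1.5887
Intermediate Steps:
(11743 - 1*(-3998))/32986 + 43477/(-21045) = (11743 + 3998)*(1/32986) + 43477*(-1/21045) = 15741*(1/32986) - 43477/21045 = 15741/32986 - 43477/21045 = -1102862977/694190370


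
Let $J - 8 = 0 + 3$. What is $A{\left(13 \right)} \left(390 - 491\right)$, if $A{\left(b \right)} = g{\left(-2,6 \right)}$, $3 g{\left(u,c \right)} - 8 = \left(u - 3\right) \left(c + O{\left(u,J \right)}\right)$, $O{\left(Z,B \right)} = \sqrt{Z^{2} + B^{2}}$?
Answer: $\frac{2222}{3} + \frac{2525 \sqrt{5}}{3} \approx 2622.7$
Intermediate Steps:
$J = 11$ ($J = 8 + \left(0 + 3\right) = 8 + 3 = 11$)
$O{\left(Z,B \right)} = \sqrt{B^{2} + Z^{2}}$
$g{\left(u,c \right)} = \frac{8}{3} + \frac{\left(-3 + u\right) \left(c + \sqrt{121 + u^{2}}\right)}{3}$ ($g{\left(u,c \right)} = \frac{8}{3} + \frac{\left(u - 3\right) \left(c + \sqrt{11^{2} + u^{2}}\right)}{3} = \frac{8}{3} + \frac{\left(-3 + u\right) \left(c + \sqrt{121 + u^{2}}\right)}{3}$)
$A{\left(b \right)} = - \frac{22}{3} - \frac{25 \sqrt{5}}{3}$ ($A{\left(b \right)} = \frac{8}{3} - 6 - \sqrt{121 + \left(-2\right)^{2}} + \frac{1}{3} \cdot 6 \left(-2\right) + \frac{1}{3} \left(-2\right) \sqrt{121 + \left(-2\right)^{2}} = \frac{8}{3} - 6 - \sqrt{121 + 4} - 4 + \frac{1}{3} \left(-2\right) \sqrt{121 + 4} = \frac{8}{3} - 6 - \sqrt{125} - 4 + \frac{1}{3} \left(-2\right) \sqrt{125} = \frac{8}{3} - 6 - 5 \sqrt{5} - 4 + \frac{1}{3} \left(-2\right) 5 \sqrt{5} = \frac{8}{3} - 6 - 5 \sqrt{5} - 4 - \frac{10 \sqrt{5}}{3} = - \frac{22}{3} - \frac{25 \sqrt{5}}{3}$)
$A{\left(13 \right)} \left(390 - 491\right) = \left(- \frac{22}{3} - \frac{25 \sqrt{5}}{3}\right) \left(390 - 491\right) = \left(- \frac{22}{3} - \frac{25 \sqrt{5}}{3}\right) \left(-101\right) = \frac{2222}{3} + \frac{2525 \sqrt{5}}{3}$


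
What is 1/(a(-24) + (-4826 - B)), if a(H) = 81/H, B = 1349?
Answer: -8/49427 ≈ -0.00016185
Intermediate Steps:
1/(a(-24) + (-4826 - B)) = 1/(81/(-24) + (-4826 - 1*1349)) = 1/(81*(-1/24) + (-4826 - 1349)) = 1/(-27/8 - 6175) = 1/(-49427/8) = -8/49427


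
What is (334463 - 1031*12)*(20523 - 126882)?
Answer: -34257276669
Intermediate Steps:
(334463 - 1031*12)*(20523 - 126882) = (334463 - 12372)*(-106359) = 322091*(-106359) = -34257276669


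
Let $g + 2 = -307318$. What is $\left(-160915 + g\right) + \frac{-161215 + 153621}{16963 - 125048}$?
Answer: $- \frac{50609172381}{108085} \approx -4.6824 \cdot 10^{5}$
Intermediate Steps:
$g = -307320$ ($g = -2 - 307318 = -307320$)
$\left(-160915 + g\right) + \frac{-161215 + 153621}{16963 - 125048} = \left(-160915 - 307320\right) + \frac{-161215 + 153621}{16963 - 125048} = -468235 - \frac{7594}{-108085} = -468235 - - \frac{7594}{108085} = -468235 + \frac{7594}{108085} = - \frac{50609172381}{108085}$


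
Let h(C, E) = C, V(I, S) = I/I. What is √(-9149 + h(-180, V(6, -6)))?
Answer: I*√9329 ≈ 96.587*I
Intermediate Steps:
V(I, S) = 1
√(-9149 + h(-180, V(6, -6))) = √(-9149 - 180) = √(-9329) = I*√9329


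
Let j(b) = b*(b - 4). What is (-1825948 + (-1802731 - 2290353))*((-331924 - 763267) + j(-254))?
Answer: 6094584570088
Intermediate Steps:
j(b) = b*(-4 + b)
(-1825948 + (-1802731 - 2290353))*((-331924 - 763267) + j(-254)) = (-1825948 + (-1802731 - 2290353))*((-331924 - 763267) - 254*(-4 - 254)) = (-1825948 - 4093084)*(-1095191 - 254*(-258)) = -5919032*(-1095191 + 65532) = -5919032*(-1029659) = 6094584570088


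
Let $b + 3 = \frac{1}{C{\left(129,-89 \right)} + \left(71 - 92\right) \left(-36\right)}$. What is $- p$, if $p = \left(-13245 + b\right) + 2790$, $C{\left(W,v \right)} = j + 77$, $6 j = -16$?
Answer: $\frac{26050875}{2491} \approx 10458.0$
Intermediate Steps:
$j = - \frac{8}{3}$ ($j = \frac{1}{6} \left(-16\right) = - \frac{8}{3} \approx -2.6667$)
$C{\left(W,v \right)} = \frac{223}{3}$ ($C{\left(W,v \right)} = - \frac{8}{3} + 77 = \frac{223}{3}$)
$b = - \frac{7470}{2491}$ ($b = -3 + \frac{1}{\frac{223}{3} + \left(71 - 92\right) \left(-36\right)} = -3 + \frac{1}{\frac{223}{3} - -756} = -3 + \frac{1}{\frac{223}{3} + 756} = -3 + \frac{1}{\frac{2491}{3}} = -3 + \frac{3}{2491} = - \frac{7470}{2491} \approx -2.9988$)
$p = - \frac{26050875}{2491}$ ($p = \left(-13245 - \frac{7470}{2491}\right) + 2790 = - \frac{33000765}{2491} + 2790 = - \frac{26050875}{2491} \approx -10458.0$)
$- p = \left(-1\right) \left(- \frac{26050875}{2491}\right) = \frac{26050875}{2491}$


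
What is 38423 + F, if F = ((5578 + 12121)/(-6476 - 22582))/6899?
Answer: 7702702671367/200471142 ≈ 38423.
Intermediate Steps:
F = -17699/200471142 (F = (17699/(-29058))*(1/6899) = (17699*(-1/29058))*(1/6899) = -17699/29058*1/6899 = -17699/200471142 ≈ -8.8287e-5)
38423 + F = 38423 - 17699/200471142 = 7702702671367/200471142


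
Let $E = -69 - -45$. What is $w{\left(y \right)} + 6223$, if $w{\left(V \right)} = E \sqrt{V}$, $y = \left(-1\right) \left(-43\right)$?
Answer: $6223 - 24 \sqrt{43} \approx 6065.6$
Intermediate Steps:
$y = 43$
$E = -24$ ($E = -69 + 45 = -24$)
$w{\left(V \right)} = - 24 \sqrt{V}$
$w{\left(y \right)} + 6223 = - 24 \sqrt{43} + 6223 = 6223 - 24 \sqrt{43}$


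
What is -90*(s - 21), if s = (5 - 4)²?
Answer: 1800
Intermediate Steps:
s = 1 (s = 1² = 1)
-90*(s - 21) = -90*(1 - 21) = -90*(-20) = 1800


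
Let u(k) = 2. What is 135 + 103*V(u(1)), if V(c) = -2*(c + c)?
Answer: -689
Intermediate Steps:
V(c) = -4*c
135 + 103*V(u(1)) = 135 + 103*(-4*2) = 135 + 103*(-8) = 135 - 824 = -689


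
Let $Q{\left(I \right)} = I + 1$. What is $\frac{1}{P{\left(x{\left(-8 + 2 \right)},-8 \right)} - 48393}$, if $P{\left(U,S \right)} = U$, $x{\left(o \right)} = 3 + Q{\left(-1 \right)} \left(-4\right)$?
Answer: $- \frac{1}{48390} \approx -2.0665 \cdot 10^{-5}$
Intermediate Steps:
$Q{\left(I \right)} = 1 + I$
$x{\left(o \right)} = 3$ ($x{\left(o \right)} = 3 + \left(1 - 1\right) \left(-4\right) = 3 + 0 \left(-4\right) = 3 + 0 = 3$)
$\frac{1}{P{\left(x{\left(-8 + 2 \right)},-8 \right)} - 48393} = \frac{1}{3 - 48393} = \frac{1}{-48390} = - \frac{1}{48390}$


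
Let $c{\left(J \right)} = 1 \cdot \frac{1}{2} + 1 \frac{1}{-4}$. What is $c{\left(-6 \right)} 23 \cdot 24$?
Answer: $138$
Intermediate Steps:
$c{\left(J \right)} = \frac{1}{4}$ ($c{\left(J \right)} = 1 \cdot \frac{1}{2} + 1 \left(- \frac{1}{4}\right) = \frac{1}{2} - \frac{1}{4} = \frac{1}{4}$)
$c{\left(-6 \right)} 23 \cdot 24 = \frac{1}{4} \cdot 23 \cdot 24 = \frac{23}{4} \cdot 24 = 138$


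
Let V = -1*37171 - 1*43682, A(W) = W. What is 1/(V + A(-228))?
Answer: -1/81081 ≈ -1.2333e-5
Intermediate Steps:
V = -80853 (V = -37171 - 43682 = -80853)
1/(V + A(-228)) = 1/(-80853 - 228) = 1/(-81081) = -1/81081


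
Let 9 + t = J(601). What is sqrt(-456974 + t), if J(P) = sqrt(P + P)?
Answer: sqrt(-456983 + sqrt(1202)) ≈ 675.98*I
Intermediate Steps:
J(P) = sqrt(2)*sqrt(P) (J(P) = sqrt(2*P) = sqrt(2)*sqrt(P))
t = -9 + sqrt(1202) (t = -9 + sqrt(2)*sqrt(601) = -9 + sqrt(1202) ≈ 25.670)
sqrt(-456974 + t) = sqrt(-456974 + (-9 + sqrt(1202))) = sqrt(-456983 + sqrt(1202))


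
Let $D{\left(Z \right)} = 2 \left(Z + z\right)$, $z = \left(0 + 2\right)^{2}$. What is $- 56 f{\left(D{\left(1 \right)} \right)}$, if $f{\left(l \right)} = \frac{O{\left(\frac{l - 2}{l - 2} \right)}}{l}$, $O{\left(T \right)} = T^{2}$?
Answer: $- \frac{28}{5} \approx -5.6$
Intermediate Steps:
$z = 4$ ($z = 2^{2} = 4$)
$D{\left(Z \right)} = 8 + 2 Z$ ($D{\left(Z \right)} = 2 \left(Z + 4\right) = 2 \left(4 + Z\right) = 8 + 2 Z$)
$f{\left(l \right)} = \frac{1}{l}$ ($f{\left(l \right)} = \frac{\left(\frac{l - 2}{l - 2}\right)^{2}}{l} = \frac{\left(\frac{-2 + l}{-2 + l}\right)^{2}}{l} = \frac{1^{2}}{l} = 1 \frac{1}{l} = \frac{1}{l}$)
$- 56 f{\left(D{\left(1 \right)} \right)} = - \frac{56}{8 + 2 \cdot 1} = - \frac{56}{8 + 2} = - \frac{56}{10} = \left(-56\right) \frac{1}{10} = - \frac{28}{5}$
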